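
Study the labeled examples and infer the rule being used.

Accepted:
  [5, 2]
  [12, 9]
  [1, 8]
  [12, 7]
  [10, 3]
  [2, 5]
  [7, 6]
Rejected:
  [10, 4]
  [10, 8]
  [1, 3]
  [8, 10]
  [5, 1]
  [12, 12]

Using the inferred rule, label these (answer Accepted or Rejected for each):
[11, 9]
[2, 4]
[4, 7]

Rejected, Rejected, Accepted

All 'Accepted' examples share one property — sum is odd — and every 'Rejected' example lacks it.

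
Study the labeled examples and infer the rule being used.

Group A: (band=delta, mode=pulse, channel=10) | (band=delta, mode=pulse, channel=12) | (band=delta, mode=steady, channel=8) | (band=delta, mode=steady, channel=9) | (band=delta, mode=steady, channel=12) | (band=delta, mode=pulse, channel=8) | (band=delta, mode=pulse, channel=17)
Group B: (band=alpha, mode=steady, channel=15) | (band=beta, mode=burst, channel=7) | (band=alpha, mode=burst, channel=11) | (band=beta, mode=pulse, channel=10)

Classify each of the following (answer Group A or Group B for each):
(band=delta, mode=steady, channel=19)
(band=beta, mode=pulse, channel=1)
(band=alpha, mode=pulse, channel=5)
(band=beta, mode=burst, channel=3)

Group A, Group B, Group B, Group B

All 'Group A' examples share one property — band is delta — and every 'Group B' example lacks it.
(band=delta, mode=steady, channel=19) — band is delta, hence Group A.
(band=beta, mode=pulse, channel=1) — band is beta, hence Group B.
(band=alpha, mode=pulse, channel=5) — band is alpha, hence Group B.
(band=beta, mode=burst, channel=3) — band is beta, hence Group B.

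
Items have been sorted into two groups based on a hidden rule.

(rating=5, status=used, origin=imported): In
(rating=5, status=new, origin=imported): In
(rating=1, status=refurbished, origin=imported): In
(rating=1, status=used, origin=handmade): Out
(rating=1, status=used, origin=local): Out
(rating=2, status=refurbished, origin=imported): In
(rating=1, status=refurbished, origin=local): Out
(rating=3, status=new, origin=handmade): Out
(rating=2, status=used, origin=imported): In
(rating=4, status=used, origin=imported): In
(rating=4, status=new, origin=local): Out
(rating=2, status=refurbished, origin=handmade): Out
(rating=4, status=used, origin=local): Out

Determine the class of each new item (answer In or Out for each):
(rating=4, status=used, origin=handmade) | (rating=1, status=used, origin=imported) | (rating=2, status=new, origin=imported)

Checking candidate rules against both groups, what survives is: origin is imported.
Out: (rating=4, status=used, origin=handmade), since origin is handmade.
In: (rating=1, status=used, origin=imported), since origin is imported.
In: (rating=2, status=new, origin=imported), since origin is imported.

Out, In, In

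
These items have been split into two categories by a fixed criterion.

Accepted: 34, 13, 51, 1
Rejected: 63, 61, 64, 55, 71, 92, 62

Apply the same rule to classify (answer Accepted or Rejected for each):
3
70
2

Accepted, Rejected, Accepted

The pattern is that an item is 'Accepted' exactly when: at most 51.
Accepted: 3, since 3 ≤ 51. Rejected: 70, since 70 > 51. Accepted: 2, since 2 ≤ 51.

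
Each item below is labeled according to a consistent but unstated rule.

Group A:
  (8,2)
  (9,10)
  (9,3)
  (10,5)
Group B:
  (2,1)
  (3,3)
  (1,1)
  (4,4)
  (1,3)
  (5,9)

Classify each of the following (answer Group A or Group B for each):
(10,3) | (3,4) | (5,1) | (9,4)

The pattern is that an item is 'Group A' exactly when: first ≥ 8.
(10,3): first 10, meets the rule → Group A.
(3,4): first 3, does not satisfy this → Group B.
(5,1): first 5, does not satisfy this → Group B.
(9,4): first 9, meets the rule → Group A.

Group A, Group B, Group B, Group A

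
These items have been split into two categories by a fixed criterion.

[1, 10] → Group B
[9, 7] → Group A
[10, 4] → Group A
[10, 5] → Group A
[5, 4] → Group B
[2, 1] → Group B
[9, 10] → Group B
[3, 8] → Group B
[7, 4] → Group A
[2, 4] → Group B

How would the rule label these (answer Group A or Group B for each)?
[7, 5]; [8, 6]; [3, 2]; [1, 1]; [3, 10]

Group A, Group A, Group B, Group B, Group B

The classifier is using: first > second AND sum ≥ 11.
Group A: [7, 5], since 7 > 5, 7+5 = 12. Group A: [8, 6], since 8 > 6, 8+6 = 14. Group B: [3, 2], since 3 > 2, 3+2 = 5. Group B: [1, 1], since 1 = 1, 1+1 = 2. Group B: [3, 10], since 3 < 10, 3+10 = 13.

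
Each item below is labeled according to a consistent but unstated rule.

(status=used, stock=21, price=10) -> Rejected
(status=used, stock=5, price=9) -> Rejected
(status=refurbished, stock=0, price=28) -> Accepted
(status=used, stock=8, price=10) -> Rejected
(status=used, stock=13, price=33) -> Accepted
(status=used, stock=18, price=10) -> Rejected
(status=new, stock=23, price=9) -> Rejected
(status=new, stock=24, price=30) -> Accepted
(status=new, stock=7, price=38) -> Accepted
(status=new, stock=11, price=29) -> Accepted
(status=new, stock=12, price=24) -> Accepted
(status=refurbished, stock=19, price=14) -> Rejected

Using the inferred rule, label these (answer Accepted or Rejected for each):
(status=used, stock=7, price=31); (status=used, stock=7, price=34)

Accepted, Accepted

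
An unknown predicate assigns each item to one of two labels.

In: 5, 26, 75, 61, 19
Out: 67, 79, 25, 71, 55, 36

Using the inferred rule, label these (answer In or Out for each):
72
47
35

Out, In, Out

'In' ⟺ ≡ 5 (mod 7).
Out: 72, since 72 mod 7 = 2. In: 47, since 47 mod 7 = 5. Out: 35, since 35 mod 7 = 0.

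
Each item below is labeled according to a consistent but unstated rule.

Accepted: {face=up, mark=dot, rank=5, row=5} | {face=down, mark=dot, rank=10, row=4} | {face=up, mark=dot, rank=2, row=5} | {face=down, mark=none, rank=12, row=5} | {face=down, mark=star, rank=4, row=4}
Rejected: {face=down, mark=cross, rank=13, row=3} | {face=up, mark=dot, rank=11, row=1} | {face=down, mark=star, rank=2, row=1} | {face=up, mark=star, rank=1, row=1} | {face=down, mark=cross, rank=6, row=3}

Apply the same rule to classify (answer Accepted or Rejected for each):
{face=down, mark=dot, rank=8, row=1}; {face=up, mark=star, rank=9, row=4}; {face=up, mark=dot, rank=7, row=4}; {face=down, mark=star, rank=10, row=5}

Rejected, Accepted, Accepted, Accepted

The distinguishing property — row ≥ 4 — holds for all the 'Accepted' cases and none of the 'Rejected' cases.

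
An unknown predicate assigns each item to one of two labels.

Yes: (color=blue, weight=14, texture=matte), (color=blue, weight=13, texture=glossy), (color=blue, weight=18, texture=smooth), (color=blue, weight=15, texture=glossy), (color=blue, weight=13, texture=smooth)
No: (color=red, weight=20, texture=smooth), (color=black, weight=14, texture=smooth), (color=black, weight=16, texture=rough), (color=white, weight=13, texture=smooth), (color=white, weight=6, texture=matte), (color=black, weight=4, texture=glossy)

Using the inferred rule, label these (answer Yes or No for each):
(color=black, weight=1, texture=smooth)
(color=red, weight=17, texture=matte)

Checking candidate rules against both groups, what survives is: color is blue.
No: (color=black, weight=1, texture=smooth), since color is black.
No: (color=red, weight=17, texture=matte), since color is red.

No, No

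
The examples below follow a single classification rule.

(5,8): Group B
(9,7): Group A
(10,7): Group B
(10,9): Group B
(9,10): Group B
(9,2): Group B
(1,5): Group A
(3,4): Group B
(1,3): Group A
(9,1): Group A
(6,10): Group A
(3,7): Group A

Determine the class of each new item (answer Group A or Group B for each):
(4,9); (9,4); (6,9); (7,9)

Rule: sum is even. This holds for each 'Group A' example and fails for each 'Group B' one.
(4,9) → 4+9 = 13 → Group B.
(9,4) → 9+4 = 13 → Group B.
(6,9) → 6+9 = 15 → Group B.
(7,9) → 7+9 = 16 → Group A.

Group B, Group B, Group B, Group A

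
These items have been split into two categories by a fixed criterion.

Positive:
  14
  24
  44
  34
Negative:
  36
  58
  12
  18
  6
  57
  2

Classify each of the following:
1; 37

The simplest hypothesis consistent with all the labels is: ends in digit 4.
1: last digit 1 — lacks this property, so Negative.
37: last digit 7 — lacks this property, so Negative.

Negative, Negative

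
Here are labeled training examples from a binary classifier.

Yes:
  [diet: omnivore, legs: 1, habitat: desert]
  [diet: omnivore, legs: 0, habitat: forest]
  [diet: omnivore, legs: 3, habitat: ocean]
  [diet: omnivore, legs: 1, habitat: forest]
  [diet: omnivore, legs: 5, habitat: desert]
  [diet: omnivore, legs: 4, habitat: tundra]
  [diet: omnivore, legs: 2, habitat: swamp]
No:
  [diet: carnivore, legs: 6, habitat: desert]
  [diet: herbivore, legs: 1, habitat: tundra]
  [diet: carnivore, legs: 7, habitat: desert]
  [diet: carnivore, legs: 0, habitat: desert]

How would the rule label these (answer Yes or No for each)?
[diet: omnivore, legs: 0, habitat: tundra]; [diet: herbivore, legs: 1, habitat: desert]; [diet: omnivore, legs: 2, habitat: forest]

Yes, No, Yes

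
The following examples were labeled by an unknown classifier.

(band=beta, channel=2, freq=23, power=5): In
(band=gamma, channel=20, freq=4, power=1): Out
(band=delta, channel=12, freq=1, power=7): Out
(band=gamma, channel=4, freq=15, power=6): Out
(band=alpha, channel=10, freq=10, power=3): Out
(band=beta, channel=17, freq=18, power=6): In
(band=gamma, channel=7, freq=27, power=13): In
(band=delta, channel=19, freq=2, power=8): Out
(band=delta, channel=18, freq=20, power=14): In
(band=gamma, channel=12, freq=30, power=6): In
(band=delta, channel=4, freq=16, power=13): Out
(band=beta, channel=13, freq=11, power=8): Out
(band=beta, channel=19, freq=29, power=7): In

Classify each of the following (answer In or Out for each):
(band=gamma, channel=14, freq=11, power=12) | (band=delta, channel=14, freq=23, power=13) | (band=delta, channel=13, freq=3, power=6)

A rule that fits every label: freq ≥ 18 — true of each 'In' example, false of each 'Out' one.
(band=gamma, channel=14, freq=11, power=12): freq = 11, does not satisfy this → Out.
(band=delta, channel=14, freq=23, power=13): freq = 23, passes → In.
(band=delta, channel=13, freq=3, power=6): freq = 3, does not satisfy this → Out.

Out, In, Out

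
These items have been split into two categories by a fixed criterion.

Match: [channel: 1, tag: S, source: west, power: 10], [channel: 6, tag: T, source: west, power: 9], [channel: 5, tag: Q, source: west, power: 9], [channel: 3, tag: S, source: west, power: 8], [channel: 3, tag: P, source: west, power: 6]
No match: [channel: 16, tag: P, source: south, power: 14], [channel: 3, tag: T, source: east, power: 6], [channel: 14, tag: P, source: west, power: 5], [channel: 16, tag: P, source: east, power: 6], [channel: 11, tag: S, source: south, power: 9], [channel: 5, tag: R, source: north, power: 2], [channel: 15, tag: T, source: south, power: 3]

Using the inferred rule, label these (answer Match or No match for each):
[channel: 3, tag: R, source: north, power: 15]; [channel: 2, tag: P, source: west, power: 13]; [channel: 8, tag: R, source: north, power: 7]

No match, Match, No match

One predicate separates the groups cleanly: source is west AND power ≥ 6.
[channel: 3, tag: R, source: north, power: 15] — source is north, power = 15, hence No match.
[channel: 2, tag: P, source: west, power: 13] — source is west, power = 13, hence Match.
[channel: 8, tag: R, source: north, power: 7] — source is north, power = 7, hence No match.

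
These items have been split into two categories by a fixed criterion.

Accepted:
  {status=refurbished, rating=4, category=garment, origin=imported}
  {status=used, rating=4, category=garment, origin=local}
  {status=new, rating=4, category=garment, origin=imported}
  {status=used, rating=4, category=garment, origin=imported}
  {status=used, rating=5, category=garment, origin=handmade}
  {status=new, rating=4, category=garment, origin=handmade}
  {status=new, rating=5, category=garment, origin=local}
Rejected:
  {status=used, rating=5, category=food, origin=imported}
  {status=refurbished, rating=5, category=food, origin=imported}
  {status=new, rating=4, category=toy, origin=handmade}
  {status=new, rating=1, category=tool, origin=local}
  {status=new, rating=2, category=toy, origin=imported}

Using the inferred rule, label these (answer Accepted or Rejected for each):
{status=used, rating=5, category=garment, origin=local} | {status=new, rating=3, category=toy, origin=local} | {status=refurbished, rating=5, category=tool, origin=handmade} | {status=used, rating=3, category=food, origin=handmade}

Accepted, Rejected, Rejected, Rejected

The distinguishing property — category is garment — holds for all the 'Accepted' cases and none of the 'Rejected' cases.
{status=used, rating=5, category=garment, origin=local}: category is garment — checks out, so Accepted.
{status=new, rating=3, category=toy, origin=local}: category is toy — doesn't match, so Rejected.
{status=refurbished, rating=5, category=tool, origin=handmade}: category is tool — doesn't match, so Rejected.
{status=used, rating=3, category=food, origin=handmade}: category is food — doesn't match, so Rejected.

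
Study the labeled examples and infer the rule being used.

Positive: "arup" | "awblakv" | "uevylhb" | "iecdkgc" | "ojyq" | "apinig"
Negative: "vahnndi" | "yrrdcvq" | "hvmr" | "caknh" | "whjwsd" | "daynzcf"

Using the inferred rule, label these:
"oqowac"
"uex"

Positive, Positive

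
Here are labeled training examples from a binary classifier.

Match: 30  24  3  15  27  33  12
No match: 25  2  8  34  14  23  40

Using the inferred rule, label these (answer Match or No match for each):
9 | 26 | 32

The classifier is using: multiple of 3.
9: 9 = 3·3 — satisfies this, so Match.
26: 26 = 3·8 + 2 — doesn't qualify, so No match.
32: 32 = 3·10 + 2 — doesn't qualify, so No match.

Match, No match, No match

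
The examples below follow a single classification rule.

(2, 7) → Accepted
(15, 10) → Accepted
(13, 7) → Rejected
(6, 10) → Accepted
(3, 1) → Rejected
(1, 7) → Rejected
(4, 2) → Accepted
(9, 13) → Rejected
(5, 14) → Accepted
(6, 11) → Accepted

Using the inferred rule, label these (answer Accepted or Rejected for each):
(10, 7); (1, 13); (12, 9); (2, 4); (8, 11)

A rule that fits every label: product is even — true of each 'Accepted' example, false of each 'Rejected' one.

Accepted, Rejected, Accepted, Accepted, Accepted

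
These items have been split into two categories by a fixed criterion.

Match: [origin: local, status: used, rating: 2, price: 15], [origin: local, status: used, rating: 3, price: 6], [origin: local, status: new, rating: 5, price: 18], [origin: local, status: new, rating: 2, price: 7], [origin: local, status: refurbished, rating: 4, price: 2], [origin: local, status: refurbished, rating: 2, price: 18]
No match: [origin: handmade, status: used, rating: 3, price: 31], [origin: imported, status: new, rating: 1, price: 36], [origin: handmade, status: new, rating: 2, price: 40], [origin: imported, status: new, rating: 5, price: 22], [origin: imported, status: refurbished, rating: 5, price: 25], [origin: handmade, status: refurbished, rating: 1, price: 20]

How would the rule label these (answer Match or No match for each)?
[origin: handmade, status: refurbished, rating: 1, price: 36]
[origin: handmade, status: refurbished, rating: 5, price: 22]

No match, No match

The distinguishing property — origin is local — holds for all the 'Match' cases and none of the 'No match' cases.
[origin: handmade, status: refurbished, rating: 1, price: 36]: No match (origin is handmade).
[origin: handmade, status: refurbished, rating: 5, price: 22]: No match (origin is handmade).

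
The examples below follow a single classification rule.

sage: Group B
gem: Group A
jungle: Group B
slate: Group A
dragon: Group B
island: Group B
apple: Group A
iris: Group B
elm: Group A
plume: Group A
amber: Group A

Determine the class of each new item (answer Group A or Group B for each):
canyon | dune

Checking candidate rules against both groups, what survives is: odd length.
Group B: canyon, since length 6. Group B: dune, since length 4.

Group B, Group B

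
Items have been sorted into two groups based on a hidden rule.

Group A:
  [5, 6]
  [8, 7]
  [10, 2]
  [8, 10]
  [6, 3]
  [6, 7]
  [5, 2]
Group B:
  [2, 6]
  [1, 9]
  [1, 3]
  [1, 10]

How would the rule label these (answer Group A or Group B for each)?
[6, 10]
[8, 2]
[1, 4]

Rule: first ≥ 3. This holds for each 'Group A' example and fails for each 'Group B' one.
[6, 10]: first 6 — qualifies, so Group A. [8, 2]: first 8 — qualifies, so Group A. [1, 4]: first 1 — fails this test, so Group B.

Group A, Group A, Group B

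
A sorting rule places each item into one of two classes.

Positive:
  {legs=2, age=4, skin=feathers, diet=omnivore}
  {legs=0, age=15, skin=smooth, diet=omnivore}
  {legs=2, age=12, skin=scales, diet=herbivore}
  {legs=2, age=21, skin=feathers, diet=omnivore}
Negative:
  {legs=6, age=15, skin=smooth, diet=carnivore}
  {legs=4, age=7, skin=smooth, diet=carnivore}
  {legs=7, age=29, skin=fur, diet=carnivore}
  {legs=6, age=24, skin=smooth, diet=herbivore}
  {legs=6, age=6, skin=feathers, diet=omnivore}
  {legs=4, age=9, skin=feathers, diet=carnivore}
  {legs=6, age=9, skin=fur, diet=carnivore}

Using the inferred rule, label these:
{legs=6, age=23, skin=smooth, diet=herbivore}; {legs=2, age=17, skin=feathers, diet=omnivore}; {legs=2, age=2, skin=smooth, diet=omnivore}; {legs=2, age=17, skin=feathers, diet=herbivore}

The pattern is that an item is 'Positive' exactly when: legs ≤ 2.

Negative, Positive, Positive, Positive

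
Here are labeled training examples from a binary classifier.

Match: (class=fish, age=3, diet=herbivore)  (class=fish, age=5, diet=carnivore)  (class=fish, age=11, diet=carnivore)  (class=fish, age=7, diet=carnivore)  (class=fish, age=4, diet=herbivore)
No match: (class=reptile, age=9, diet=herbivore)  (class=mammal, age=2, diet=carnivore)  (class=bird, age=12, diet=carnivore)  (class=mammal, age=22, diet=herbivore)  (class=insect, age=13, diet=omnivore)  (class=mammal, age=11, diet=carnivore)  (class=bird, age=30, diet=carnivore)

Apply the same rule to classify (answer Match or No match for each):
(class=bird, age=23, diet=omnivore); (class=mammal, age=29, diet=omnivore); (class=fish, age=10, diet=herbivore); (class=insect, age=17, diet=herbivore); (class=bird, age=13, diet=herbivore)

No match, No match, Match, No match, No match

Every 'Match' example satisfies: class is fish. None of the 'No match' examples do.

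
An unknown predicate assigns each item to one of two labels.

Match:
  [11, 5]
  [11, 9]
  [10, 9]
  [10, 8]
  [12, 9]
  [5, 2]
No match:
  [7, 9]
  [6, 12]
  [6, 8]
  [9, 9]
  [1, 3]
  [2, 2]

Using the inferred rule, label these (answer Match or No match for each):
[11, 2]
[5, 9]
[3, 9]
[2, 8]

Match, No match, No match, No match

The classifier is using: first > second.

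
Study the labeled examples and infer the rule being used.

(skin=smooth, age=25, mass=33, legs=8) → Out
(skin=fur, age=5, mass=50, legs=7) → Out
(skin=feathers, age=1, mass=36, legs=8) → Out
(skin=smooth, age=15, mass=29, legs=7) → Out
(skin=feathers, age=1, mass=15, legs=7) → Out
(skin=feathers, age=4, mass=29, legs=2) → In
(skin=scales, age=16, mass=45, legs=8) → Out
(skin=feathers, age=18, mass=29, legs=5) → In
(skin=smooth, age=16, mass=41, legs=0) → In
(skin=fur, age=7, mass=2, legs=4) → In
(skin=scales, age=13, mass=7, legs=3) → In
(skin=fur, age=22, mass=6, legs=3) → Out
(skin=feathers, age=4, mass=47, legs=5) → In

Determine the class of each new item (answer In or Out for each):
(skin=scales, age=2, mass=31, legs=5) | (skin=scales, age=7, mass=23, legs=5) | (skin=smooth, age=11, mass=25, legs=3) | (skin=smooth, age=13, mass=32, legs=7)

In, In, In, Out

The distinguishing property — age ≤ 18 AND legs ≤ 5 — holds for all the 'In' cases and none of the 'Out' cases.
In: (skin=scales, age=2, mass=31, legs=5), since age = 2, legs = 5. In: (skin=scales, age=7, mass=23, legs=5), since age = 7, legs = 5. In: (skin=smooth, age=11, mass=25, legs=3), since age = 11, legs = 3. Out: (skin=smooth, age=13, mass=32, legs=7), since age = 13, legs = 7.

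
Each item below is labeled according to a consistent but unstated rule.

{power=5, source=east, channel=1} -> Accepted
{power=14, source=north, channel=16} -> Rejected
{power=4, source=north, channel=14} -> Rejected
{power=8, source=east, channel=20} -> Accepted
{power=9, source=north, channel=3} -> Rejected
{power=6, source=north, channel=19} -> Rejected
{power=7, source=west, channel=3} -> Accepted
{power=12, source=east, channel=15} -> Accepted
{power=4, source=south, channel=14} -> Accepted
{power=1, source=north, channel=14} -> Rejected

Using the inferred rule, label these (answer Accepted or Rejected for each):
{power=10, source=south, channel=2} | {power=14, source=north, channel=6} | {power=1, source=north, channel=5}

One predicate separates the groups cleanly: source is not north.
Accepted: {power=10, source=south, channel=2}, since source is south. Rejected: {power=14, source=north, channel=6}, since source is north. Rejected: {power=1, source=north, channel=5}, since source is north.

Accepted, Rejected, Rejected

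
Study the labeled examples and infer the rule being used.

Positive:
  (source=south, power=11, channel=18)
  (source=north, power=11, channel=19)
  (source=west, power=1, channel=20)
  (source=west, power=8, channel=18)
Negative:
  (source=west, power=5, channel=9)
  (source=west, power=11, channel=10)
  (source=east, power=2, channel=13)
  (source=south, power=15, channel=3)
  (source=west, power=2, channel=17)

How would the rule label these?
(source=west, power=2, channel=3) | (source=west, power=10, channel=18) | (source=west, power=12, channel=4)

Negative, Positive, Negative

A rule that fits every label: channel ≥ 18 — true of each 'Positive' example, false of each 'Negative' one.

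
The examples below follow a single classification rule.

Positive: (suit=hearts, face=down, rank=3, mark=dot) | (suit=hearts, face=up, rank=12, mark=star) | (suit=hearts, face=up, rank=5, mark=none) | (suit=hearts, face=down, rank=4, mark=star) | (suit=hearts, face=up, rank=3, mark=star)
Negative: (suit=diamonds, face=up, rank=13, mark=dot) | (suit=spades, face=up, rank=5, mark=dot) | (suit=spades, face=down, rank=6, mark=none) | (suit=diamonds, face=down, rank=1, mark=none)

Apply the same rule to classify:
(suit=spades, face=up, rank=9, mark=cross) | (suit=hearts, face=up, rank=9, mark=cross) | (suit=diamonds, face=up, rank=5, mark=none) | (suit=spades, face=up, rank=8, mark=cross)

Negative, Positive, Negative, Negative

The rule appears to be: suit is hearts.
(suit=spades, face=up, rank=9, mark=cross): Negative (suit is spades). (suit=hearts, face=up, rank=9, mark=cross): Positive (suit is hearts). (suit=diamonds, face=up, rank=5, mark=none): Negative (suit is diamonds). (suit=spades, face=up, rank=8, mark=cross): Negative (suit is spades).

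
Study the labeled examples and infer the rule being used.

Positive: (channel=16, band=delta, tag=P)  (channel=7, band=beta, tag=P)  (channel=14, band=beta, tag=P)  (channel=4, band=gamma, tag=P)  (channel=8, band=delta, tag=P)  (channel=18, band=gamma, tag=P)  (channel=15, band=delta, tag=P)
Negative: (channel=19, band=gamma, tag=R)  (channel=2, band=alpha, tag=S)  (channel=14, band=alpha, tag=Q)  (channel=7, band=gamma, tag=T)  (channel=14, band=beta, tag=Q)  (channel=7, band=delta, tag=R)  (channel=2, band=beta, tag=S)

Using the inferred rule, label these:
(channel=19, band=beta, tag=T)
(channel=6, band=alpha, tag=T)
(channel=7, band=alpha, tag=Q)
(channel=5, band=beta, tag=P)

The distinguishing property — tag is P — holds for all the 'Positive' cases and none of the 'Negative' cases.

Negative, Negative, Negative, Positive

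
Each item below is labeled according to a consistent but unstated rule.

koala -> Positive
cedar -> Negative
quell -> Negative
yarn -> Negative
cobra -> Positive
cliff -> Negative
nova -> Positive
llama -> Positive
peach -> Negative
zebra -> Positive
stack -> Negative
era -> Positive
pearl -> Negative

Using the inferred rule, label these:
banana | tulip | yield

Positive, Negative, Negative

A rule that fits every label: ends with 'a' — true of each 'Positive' example, false of each 'Negative' one.
banana: Positive (ends with 'a'). tulip: Negative (ends with 'p'). yield: Negative (ends with 'd').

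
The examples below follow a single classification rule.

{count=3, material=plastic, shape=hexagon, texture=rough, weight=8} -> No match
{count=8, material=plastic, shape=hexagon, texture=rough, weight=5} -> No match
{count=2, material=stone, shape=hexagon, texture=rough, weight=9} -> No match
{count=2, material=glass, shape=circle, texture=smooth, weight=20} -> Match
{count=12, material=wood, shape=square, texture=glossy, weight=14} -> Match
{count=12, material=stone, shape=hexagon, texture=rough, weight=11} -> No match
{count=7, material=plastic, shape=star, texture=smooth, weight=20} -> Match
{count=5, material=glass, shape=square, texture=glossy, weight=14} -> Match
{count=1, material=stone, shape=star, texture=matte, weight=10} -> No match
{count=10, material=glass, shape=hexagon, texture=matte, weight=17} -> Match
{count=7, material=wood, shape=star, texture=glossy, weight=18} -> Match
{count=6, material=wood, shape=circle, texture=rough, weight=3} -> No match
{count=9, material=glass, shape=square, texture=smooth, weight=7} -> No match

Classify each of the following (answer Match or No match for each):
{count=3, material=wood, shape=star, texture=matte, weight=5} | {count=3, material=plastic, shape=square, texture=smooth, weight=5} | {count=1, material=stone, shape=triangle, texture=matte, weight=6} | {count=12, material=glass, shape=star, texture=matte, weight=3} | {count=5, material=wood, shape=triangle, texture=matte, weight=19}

No match, No match, No match, No match, Match

All 'Match' examples share one property — weight ≥ 14 — and every 'No match' example lacks it.
{count=3, material=wood, shape=star, texture=matte, weight=5} — weight = 5, hence No match.
{count=3, material=plastic, shape=square, texture=smooth, weight=5} — weight = 5, hence No match.
{count=1, material=stone, shape=triangle, texture=matte, weight=6} — weight = 6, hence No match.
{count=12, material=glass, shape=star, texture=matte, weight=3} — weight = 3, hence No match.
{count=5, material=wood, shape=triangle, texture=matte, weight=19} — weight = 19, hence Match.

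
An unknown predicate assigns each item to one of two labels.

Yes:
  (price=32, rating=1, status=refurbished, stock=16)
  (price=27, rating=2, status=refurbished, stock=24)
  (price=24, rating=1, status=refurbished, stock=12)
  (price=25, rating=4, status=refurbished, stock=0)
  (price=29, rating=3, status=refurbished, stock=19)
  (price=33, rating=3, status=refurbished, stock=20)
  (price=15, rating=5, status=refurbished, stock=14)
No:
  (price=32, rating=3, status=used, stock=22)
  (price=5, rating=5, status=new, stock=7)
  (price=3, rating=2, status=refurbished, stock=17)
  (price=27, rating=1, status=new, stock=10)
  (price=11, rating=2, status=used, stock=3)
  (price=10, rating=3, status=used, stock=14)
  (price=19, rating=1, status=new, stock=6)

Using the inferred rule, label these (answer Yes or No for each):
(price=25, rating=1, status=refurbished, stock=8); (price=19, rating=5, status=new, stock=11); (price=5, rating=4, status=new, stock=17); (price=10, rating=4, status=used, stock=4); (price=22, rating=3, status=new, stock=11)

All 'Yes' examples share one property — status is refurbished AND price ≥ 5 — and every 'No' example lacks it.

Yes, No, No, No, No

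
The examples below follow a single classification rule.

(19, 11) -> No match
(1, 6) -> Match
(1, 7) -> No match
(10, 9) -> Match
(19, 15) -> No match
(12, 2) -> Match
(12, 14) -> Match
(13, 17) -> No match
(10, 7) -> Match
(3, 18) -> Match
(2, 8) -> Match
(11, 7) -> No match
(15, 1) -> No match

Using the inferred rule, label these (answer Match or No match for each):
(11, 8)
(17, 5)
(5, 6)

Match, No match, Match

The classifier is using: product is even.
(11, 8) — 11·8 = 88, hence Match. (17, 5) — 17·5 = 85, hence No match. (5, 6) — 5·6 = 30, hence Match.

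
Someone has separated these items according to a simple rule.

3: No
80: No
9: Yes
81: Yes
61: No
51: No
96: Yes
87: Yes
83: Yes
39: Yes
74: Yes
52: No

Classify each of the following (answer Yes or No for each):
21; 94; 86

All 'Yes' examples share one property — digit sum ≥ 9 — and every 'No' example lacks it.
21: digit sum 2+1 = 3 — doesn't qualify, so No.
94: digit sum 9+4 = 13 — matches, so Yes.
86: digit sum 8+6 = 14 — matches, so Yes.

No, Yes, Yes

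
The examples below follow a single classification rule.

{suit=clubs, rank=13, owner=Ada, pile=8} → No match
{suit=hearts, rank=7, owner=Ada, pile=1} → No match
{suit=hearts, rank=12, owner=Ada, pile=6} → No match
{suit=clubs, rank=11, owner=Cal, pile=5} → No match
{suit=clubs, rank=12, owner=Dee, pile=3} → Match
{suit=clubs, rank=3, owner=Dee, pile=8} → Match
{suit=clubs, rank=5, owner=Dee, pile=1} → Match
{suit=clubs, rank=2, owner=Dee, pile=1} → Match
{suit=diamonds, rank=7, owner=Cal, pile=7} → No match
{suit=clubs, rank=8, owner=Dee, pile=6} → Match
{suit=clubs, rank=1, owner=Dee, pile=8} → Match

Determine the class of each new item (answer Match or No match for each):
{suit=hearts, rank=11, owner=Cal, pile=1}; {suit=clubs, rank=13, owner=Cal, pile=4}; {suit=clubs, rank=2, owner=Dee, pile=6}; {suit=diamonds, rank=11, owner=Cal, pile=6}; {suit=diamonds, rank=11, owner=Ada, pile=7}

No match, No match, Match, No match, No match

Comparing the two groups points to one rule — owner is Dee.
{suit=hearts, rank=11, owner=Cal, pile=1} → owner is Cal → No match.
{suit=clubs, rank=13, owner=Cal, pile=4} → owner is Cal → No match.
{suit=clubs, rank=2, owner=Dee, pile=6} → owner is Dee → Match.
{suit=diamonds, rank=11, owner=Cal, pile=6} → owner is Cal → No match.
{suit=diamonds, rank=11, owner=Ada, pile=7} → owner is Ada → No match.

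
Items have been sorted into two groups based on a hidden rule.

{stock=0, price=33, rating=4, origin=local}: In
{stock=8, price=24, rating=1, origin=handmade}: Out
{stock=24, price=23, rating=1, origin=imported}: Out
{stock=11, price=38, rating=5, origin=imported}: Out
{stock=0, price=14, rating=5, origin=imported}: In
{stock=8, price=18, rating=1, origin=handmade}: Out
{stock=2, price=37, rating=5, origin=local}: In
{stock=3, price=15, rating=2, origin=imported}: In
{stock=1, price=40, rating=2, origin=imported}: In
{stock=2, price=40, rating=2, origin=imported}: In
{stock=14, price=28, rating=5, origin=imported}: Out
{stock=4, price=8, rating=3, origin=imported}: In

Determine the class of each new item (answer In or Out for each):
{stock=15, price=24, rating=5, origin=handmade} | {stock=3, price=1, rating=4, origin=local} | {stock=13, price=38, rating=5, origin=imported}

Out, In, Out

One predicate separates the groups cleanly: stock ≤ 4.
Out: {stock=15, price=24, rating=5, origin=handmade}, since stock = 15. In: {stock=3, price=1, rating=4, origin=local}, since stock = 3. Out: {stock=13, price=38, rating=5, origin=imported}, since stock = 13.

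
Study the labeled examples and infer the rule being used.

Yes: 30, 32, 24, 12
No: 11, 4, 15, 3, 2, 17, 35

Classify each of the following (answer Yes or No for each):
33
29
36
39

The distinguishing property — even AND at least 11 — holds for all the 'Yes' cases and none of the 'No' cases.

No, No, Yes, No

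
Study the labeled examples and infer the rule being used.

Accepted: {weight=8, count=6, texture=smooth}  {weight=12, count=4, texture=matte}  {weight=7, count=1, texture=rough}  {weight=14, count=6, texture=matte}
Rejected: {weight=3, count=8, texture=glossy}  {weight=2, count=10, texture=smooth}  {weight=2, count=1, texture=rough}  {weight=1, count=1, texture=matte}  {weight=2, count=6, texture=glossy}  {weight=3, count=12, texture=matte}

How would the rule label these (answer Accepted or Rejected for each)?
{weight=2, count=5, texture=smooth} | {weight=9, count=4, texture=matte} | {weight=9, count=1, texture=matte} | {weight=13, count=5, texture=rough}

Rejected, Accepted, Accepted, Accepted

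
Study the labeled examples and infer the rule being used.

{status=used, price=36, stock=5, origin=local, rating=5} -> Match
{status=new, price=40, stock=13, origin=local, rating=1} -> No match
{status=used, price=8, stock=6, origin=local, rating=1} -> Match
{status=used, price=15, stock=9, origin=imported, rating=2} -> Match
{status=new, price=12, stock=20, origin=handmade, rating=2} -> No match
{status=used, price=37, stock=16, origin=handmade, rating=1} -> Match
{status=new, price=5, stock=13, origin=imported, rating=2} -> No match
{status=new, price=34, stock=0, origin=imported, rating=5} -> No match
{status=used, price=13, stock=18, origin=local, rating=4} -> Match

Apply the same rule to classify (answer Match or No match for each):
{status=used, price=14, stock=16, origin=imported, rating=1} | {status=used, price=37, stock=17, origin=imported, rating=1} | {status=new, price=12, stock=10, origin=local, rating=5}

The classifier is using: status is used.
Match: {status=used, price=14, stock=16, origin=imported, rating=1}, since status is used.
Match: {status=used, price=37, stock=17, origin=imported, rating=1}, since status is used.
No match: {status=new, price=12, stock=10, origin=local, rating=5}, since status is new.

Match, Match, No match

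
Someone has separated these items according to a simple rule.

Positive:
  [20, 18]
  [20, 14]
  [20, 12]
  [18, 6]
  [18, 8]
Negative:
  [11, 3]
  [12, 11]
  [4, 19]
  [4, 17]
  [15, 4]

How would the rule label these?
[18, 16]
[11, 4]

Positive, Negative

The rule appears to be: sum ≥ 24.
[18, 16]: 18+16 = 34 — fits, so Positive. [11, 4]: 11+4 = 15 — does not pass, so Negative.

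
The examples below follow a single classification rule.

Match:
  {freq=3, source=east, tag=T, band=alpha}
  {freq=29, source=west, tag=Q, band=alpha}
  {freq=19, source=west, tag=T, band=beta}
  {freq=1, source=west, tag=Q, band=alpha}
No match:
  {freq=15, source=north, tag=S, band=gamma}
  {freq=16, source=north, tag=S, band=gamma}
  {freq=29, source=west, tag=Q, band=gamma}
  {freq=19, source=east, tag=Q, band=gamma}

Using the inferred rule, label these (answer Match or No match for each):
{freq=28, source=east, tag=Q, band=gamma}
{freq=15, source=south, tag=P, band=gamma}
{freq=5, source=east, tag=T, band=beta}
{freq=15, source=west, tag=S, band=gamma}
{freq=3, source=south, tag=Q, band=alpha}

No match, No match, Match, No match, Match

A rule that fits every label: band is not gamma — true of each 'Match' example, false of each 'No match' one.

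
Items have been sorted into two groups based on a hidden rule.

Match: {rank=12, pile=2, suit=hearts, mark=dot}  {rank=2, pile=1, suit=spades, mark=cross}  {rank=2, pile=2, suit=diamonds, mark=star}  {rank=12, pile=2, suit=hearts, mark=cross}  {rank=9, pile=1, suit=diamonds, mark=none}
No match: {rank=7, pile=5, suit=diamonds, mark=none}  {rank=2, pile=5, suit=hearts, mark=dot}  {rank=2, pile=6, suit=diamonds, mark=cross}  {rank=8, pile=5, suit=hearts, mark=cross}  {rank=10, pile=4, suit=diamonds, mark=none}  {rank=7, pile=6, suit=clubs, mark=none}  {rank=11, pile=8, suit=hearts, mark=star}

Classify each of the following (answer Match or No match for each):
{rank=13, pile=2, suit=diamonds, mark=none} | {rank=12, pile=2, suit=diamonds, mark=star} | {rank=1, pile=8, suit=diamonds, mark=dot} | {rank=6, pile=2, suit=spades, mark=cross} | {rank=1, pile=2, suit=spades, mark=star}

The simplest hypothesis consistent with all the labels is: pile ≤ 2.
{rank=13, pile=2, suit=diamonds, mark=none}: Match (pile = 2). {rank=12, pile=2, suit=diamonds, mark=star}: Match (pile = 2). {rank=1, pile=8, suit=diamonds, mark=dot}: No match (pile = 8). {rank=6, pile=2, suit=spades, mark=cross}: Match (pile = 2). {rank=1, pile=2, suit=spades, mark=star}: Match (pile = 2).

Match, Match, No match, Match, Match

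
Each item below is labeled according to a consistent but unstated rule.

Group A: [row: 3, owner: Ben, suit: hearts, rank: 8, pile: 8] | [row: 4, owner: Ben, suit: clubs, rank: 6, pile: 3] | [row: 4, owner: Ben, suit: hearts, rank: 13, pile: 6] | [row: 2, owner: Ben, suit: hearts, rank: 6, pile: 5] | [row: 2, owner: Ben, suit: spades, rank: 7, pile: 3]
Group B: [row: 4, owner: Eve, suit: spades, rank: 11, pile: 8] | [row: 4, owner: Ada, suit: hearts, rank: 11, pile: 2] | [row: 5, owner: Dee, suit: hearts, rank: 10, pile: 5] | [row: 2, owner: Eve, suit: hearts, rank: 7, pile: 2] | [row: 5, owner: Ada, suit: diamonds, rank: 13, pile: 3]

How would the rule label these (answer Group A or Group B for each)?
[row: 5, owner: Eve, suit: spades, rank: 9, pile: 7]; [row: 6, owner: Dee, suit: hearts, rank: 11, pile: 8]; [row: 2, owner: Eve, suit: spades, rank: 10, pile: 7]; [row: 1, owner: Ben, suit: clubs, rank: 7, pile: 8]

The distinguishing property — owner is Ben — holds for all the 'Group A' cases and none of the 'Group B' cases.

Group B, Group B, Group B, Group A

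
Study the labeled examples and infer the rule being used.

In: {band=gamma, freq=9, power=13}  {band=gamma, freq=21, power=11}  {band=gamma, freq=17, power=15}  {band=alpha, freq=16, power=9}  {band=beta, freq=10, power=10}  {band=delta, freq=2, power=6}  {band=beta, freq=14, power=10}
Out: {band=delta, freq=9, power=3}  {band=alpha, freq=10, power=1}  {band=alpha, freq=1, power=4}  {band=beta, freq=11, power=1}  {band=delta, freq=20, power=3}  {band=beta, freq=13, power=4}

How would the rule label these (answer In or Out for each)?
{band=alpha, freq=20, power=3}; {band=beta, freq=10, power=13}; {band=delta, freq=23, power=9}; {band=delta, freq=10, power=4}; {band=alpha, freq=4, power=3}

Out, In, In, Out, Out

A rule that fits every label: power ≥ 6 — true of each 'In' example, false of each 'Out' one.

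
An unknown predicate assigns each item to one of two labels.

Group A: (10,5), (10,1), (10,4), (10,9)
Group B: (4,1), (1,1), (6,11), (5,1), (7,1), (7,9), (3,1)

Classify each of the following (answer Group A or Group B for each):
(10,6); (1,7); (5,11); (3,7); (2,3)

The simplest hypothesis consistent with all the labels is: first ≥ 9.
(10,6): first 10, checks out → Group A. (1,7): first 1, doesn't qualify → Group B. (5,11): first 5, doesn't qualify → Group B. (3,7): first 3, doesn't qualify → Group B. (2,3): first 2, doesn't qualify → Group B.

Group A, Group B, Group B, Group B, Group B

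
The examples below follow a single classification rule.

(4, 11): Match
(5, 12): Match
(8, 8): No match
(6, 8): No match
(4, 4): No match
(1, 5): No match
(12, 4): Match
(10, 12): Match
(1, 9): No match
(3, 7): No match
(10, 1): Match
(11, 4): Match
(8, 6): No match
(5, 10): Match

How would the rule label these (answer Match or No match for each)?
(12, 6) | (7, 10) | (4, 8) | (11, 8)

The rule appears to be: max ≥ 10.
(12, 6): Match (max 12). (7, 10): Match (max 10). (4, 8): No match (max 8). (11, 8): Match (max 11).

Match, Match, No match, Match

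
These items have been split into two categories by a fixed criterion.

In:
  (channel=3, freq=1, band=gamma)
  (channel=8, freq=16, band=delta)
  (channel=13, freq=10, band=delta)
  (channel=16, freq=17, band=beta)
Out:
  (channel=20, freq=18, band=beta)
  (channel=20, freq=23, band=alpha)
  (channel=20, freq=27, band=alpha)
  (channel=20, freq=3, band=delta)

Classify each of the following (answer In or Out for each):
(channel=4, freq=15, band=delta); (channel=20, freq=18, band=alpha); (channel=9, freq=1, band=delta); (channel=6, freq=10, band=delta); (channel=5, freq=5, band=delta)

In, Out, In, In, In

The simplest hypothesis consistent with all the labels is: channel ≤ 16.
(channel=4, freq=15, band=delta): In (channel = 4).
(channel=20, freq=18, band=alpha): Out (channel = 20).
(channel=9, freq=1, band=delta): In (channel = 9).
(channel=6, freq=10, band=delta): In (channel = 6).
(channel=5, freq=5, band=delta): In (channel = 5).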